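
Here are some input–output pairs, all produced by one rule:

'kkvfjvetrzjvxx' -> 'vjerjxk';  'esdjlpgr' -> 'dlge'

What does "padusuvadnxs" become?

The pattern: keep every other character starting from the first (positions 1st, 3rd, 5th, ...), then move the first character to the end.
Working it through for "padusuvadnxs": intermediate "pdsvdx", final "dsvdxp".

dsvdxp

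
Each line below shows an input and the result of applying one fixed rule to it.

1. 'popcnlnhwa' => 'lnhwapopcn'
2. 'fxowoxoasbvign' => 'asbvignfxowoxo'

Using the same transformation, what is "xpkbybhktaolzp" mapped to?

ktaolzpxpkbybh

In each case the input is transformed by: swap the front and back halves of the string.
Applying that to "xpkbybhktaolzp" gives "ktaolzpxpkbybh".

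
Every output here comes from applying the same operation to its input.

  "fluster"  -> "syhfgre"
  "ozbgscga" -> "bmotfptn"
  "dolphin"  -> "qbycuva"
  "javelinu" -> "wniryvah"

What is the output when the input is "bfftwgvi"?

Each output is the input with this applied: shift every letter 13 places forward in the alphabet (wrapping around) — i.e. ROT13.
"bfftwgvi" → "ossgjtiv".

ossgjtiv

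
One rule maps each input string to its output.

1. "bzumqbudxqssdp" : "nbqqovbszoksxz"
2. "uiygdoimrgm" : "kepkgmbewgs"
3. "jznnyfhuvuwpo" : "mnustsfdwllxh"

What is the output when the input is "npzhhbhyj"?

hwfzffxnl

What's happening: reverse the string, then shift every letter 2 places backward in the alphabet (wrapping around).
"npzhhbhyj" → "jyhbhhzpn" → "hwfzffxnl".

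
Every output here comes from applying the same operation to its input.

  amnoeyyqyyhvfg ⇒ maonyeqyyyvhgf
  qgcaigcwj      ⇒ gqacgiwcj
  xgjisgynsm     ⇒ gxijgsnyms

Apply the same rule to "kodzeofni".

okzdoenfi

In each case the input is transformed by: swap each adjacent pair of characters (1↔2, 3↔4, ...).
For "kodzeofni" the result is "okzdoenfi".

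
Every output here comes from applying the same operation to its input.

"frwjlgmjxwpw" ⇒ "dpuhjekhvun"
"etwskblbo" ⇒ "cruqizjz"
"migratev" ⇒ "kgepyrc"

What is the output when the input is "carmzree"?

The pattern: shift every letter 2 places backward in the alphabet (wrapping around), then delete the last character.
Applying that to "carmzree" gives "aypkxpc".

aypkxpc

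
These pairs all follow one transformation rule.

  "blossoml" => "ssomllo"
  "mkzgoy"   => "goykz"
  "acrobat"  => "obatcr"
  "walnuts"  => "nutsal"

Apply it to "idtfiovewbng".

What's happening: delete the first character, then move the first 2 characters to the end (rotate left by 2).
"idtfiovewbng" → "dtfiovewbng" → "fiovewbngdt".

fiovewbngdt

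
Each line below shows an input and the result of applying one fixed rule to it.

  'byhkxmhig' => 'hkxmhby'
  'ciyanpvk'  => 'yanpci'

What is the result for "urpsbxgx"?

The rule is to delete the last 2 characters, then move the first 2 characters to the end (rotate left by 2).
Working it through for "urpsbxgx": intermediate "urpsbx", final "psbxur".

psbxur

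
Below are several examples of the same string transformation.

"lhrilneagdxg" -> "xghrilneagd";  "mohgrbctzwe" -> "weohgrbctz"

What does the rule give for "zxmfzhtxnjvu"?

vuxmfzhtxnj

The pattern: delete the first character, then move the last 2 characters to the front (rotate right by 2).
On "zxmfzhtxnjvu" that produces "vuxmfzhtxnj".
(Check on "mohgrbctzwe": → "ohgrbctzwe" → "weohgrbctz" ✓)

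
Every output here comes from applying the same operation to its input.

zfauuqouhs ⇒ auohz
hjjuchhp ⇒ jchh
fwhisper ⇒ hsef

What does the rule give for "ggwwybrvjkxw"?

The pattern: keep every other character starting from the first (positions 1st, 3rd, 5th, ...), then move the first character to the end.
Working it through for "ggwwybrvjkxw": intermediate "gwyrjx", final "wyrjxg".
(Check on "fwhisper": → "fhse" → "hsef" ✓)

wyrjxg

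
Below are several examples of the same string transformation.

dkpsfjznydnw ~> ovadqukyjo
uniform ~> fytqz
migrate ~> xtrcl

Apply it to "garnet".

The pattern: shift every letter 11 places forward in the alphabet (wrapping around), then delete the last 2 characters.
Applying both steps to "garnet": "rlcype", then "rlcy".

rlcy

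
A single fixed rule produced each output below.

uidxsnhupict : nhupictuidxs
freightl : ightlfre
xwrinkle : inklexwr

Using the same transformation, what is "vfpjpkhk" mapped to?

The pattern: swap the front and back halves of the string, then move the last character to the front.
On "vfpjpkhk": the first step gives "pkhkvfpj", and the second then gives "jpkhkvfp".
(Check on "uidxsnhupict": → "hupictuidxsn" → "nhupictuidxs" ✓)

jpkhkvfp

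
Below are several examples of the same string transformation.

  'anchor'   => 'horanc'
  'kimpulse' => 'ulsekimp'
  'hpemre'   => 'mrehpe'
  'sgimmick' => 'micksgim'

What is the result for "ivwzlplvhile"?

lvhileivwzlp

Looking at the pairs, the operation is to swap the front and back halves of the string.
So "ivwzlplvhile" becomes "lvhileivwzlp".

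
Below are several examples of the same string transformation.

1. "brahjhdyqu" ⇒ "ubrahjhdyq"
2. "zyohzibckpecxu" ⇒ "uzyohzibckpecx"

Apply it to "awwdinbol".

lawwdinbo

The pattern: move the last character to the front.
On "awwdinbol" that produces "lawwdinbo".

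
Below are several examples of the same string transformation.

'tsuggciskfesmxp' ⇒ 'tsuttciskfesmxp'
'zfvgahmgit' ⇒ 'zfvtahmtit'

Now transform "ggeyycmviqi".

Rule — replace every "g" with "t".
Doing the same to "ggeyycmviqi": "tteyycmviqi".

tteyycmviqi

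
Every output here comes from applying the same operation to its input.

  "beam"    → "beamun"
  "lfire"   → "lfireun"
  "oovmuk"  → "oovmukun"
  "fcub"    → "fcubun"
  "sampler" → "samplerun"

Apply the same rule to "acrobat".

Each output is the input with this applied: append "un".
Applying that to "acrobat" gives "acrobatun".

acrobatun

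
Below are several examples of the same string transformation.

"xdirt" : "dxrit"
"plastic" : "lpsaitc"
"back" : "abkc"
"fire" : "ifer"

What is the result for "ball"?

abll

In each case the input is transformed by: swap each adjacent pair of characters (1↔2, 3↔4, ...).
"ball" → "abll".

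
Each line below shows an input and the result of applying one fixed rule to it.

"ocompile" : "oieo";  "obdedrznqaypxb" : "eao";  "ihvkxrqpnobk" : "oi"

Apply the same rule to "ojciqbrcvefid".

ieio

In each case the input is transformed by: move the first 2 characters to the end (rotate left by 2), then keep only the vowels.
Applying that to "ojciqbrcvefid" gives "ieio".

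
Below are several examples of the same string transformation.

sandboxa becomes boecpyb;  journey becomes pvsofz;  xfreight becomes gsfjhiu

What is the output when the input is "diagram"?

In each case the input is transformed by: delete the first character, then shift every letter 1 place forward in the alphabet (wrapping around).
On "diagram": the first step gives "iagram", and the second then gives "jbhsbn".

jbhsbn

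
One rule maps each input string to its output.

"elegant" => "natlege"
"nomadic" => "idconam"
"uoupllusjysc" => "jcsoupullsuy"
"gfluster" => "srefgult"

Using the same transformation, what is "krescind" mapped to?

cdnrksei

The rule is to swap each adjacent pair of characters (1↔2, 3↔4, ...), then move the last 3 characters to the front (rotate right by 3).
So "krescind" becomes "cdnrksei".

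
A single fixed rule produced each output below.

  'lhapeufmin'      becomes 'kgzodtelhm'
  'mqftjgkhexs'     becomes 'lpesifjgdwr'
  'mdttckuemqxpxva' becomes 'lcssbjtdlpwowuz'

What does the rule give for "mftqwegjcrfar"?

lespvdfibqezq

In each case the input is transformed by: shift every letter 1 place backward in the alphabet (wrapping around).
Doing the same to "mftqwegjcrfar": "lespvdfibqezq".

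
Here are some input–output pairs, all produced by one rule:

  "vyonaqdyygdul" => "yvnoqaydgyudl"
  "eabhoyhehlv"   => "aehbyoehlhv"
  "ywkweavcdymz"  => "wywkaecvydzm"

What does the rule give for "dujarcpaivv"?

udajcrapviv

The pattern: swap each adjacent pair of characters (1↔2, 3↔4, ...).
On "dujarcpaivv" that produces "udajcrapviv".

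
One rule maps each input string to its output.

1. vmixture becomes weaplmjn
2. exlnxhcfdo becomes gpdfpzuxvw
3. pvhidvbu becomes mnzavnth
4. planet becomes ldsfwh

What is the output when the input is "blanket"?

Rule — swap the first and last characters, then shift every letter 8 places backward in the alphabet (wrapping around).
For "blanket", step one produces "tlankeb"; step two turns that into "ldsfcwt".

ldsfcwt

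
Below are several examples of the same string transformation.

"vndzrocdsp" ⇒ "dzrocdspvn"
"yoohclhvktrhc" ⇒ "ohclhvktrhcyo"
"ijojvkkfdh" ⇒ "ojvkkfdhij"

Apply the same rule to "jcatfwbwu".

Rule — move the first 2 characters to the end (rotate left by 2).
So "jcatfwbwu" becomes "atfwbwujc".

atfwbwujc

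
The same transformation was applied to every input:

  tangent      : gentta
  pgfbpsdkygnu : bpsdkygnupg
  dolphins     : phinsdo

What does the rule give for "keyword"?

wordke

The transformation: move the first 3 characters to the end (rotate left by 3), then delete the last character.
For "keyword" the result is "wordke".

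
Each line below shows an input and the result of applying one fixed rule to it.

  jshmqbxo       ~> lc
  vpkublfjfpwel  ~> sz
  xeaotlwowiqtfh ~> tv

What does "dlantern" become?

fb

What's happening: shift every letter 12 places backward in the alphabet (wrapping around), then keep only the last 2 characters.
"dlantern" → "rzobhsfb" → "fb".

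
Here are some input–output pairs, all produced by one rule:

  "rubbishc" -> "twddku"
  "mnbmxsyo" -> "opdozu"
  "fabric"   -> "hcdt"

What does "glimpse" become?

The rule is to shift every letter 2 places forward in the alphabet (wrapping around), then delete the last 2 characters.
Starting from "glimpse": after the first operation, "inkorug"; after the second, "inkor".

inkor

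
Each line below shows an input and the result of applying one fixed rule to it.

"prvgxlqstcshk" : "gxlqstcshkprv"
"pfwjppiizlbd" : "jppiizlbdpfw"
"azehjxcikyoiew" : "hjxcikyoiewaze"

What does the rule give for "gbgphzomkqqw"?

phzomkqqwgbg

Rule — move the first 3 characters to the end (rotate left by 3).
"gbgphzomkqqw" → "phzomkqqwgbg".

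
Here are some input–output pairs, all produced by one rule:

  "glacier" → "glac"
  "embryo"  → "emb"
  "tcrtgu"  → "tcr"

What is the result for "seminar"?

semi

What's happening: delete the last 3 characters.
"seminar" → "semi".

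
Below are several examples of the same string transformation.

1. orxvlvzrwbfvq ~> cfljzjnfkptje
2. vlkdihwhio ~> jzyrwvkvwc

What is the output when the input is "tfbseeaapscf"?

htpgssoodgqt

Each output is the input with this applied: shift every letter 12 places backward in the alphabet (wrapping around).
On "tfbseeaapscf" that produces "htpgssoodgqt".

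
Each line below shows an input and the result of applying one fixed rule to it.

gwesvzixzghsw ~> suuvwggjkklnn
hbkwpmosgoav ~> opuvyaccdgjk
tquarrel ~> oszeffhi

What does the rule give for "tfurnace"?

What's happening: sort the characters into alphabetical order, then shift every letter 12 places backward in the alphabet (wrapping around).
Applying both steps to "tfurnace": "acefnrtu", then "oqstbfhi".
(Check on "hbkwpmosgoav": → "abghkmoopsvw" → "opuvyaccdgjk" ✓)

oqstbfhi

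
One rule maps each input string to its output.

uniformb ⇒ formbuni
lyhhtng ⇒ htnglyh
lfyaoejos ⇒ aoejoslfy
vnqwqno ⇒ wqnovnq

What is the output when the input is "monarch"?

Rule — move the first 3 characters to the end (rotate left by 3).
Doing the same to "monarch": "archmon".

archmon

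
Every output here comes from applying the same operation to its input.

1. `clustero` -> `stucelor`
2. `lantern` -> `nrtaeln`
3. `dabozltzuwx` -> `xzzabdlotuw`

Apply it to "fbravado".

orvaabdf

Rule — sort the characters into alphabetical order, then move the last 3 characters to the front (rotate right by 3).
Working it through for "fbravado": intermediate "aabdforv", final "orvaabdf".
(Check on "clustero": → "celorstu" → "stucelor" ✓)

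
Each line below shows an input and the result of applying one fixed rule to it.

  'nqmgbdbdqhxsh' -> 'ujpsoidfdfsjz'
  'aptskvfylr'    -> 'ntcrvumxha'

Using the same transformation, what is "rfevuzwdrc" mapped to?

tethgxwbyf

Rule — move the last 2 characters to the front (rotate right by 2), then shift every letter 2 places forward in the alphabet (wrapping around).
For "rfevuzwdrc", step one produces "rcrfevuzwd"; step two turns that into "tethgxwbyf".
(Check on "nqmgbdbdqhxsh": → "shnqmgbdbdqhx" → "ujpsoidfdfsjz" ✓)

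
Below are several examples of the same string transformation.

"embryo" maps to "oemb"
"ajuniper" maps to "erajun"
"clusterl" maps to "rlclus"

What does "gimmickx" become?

kxgimm

Rule — swap the front and back halves of the string, then delete the first 2 characters.
Starting from "gimmickx": after the first operation, "ickxgimm"; after the second, "kxgimm".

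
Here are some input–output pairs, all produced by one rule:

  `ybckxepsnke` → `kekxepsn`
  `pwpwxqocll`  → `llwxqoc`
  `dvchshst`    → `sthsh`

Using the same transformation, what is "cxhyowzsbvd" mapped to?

vdyowzsb

Rule — delete the first 3 characters, then move the last 2 characters to the front (rotate right by 2).
On "cxhyowzsbvd": the first step gives "yowzsbvd", and the second then gives "vdyowzsb".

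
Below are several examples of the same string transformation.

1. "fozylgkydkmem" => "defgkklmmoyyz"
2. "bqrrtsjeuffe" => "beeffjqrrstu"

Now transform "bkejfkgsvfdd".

The pattern: sort the characters into alphabetical order.
Applying that to "bkejfkgsvfdd" gives "bddeffgjkksv".

bddeffgjkksv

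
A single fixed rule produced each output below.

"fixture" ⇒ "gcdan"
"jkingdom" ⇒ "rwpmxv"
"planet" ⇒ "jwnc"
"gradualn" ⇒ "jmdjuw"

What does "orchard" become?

Rule — delete the first 2 characters, then shift every letter 9 places forward in the alphabet (wrapping around).
For "orchard", step one produces "chard"; step two turns that into "lqjam".
(Check on "planet": → "anet" → "jwnc" ✓)

lqjam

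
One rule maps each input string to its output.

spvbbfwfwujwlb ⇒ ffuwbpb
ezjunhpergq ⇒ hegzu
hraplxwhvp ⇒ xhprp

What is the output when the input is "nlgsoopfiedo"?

ofeols

Looking at the pairs, the operation is to keep every other character starting from the second (positions 2nd, 4th, 6th, ...), then move the first 2 characters to the end (rotate left by 2).
"nlgsoopfiedo" → "lsofeo" → "ofeols".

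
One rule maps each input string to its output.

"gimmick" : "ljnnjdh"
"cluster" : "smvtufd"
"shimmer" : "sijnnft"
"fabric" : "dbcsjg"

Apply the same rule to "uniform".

The rule is to swap the first and last characters, then shift every letter 1 place forward in the alphabet (wrapping around).
For "uniform", step one produces "mniforu"; step two turns that into "nojgpsv".

nojgpsv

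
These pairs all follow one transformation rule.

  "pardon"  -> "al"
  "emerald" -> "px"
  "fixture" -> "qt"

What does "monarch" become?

xz

Rule — shift every letter 11 places forward in the alphabet (wrapping around), then keep only the first 2 characters.
On "monarch" that produces "xz".
(Check on "fixture": → "qtiefcp" → "qt" ✓)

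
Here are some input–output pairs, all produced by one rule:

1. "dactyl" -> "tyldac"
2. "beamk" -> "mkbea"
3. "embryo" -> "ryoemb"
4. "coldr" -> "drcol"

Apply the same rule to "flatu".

tufla

The rule is to move the first 3 characters to the end (rotate left by 3).
So "flatu" becomes "tufla".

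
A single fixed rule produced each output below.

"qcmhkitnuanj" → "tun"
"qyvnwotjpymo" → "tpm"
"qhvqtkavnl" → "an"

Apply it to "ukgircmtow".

Looking at the pairs, the operation is to keep every other character starting from the first (positions 1st, 3rd, 5th, ...), then delete the first 3 characters.
On "ukgircmtow": the first step gives "ugrmo", and the second then gives "mo".

mo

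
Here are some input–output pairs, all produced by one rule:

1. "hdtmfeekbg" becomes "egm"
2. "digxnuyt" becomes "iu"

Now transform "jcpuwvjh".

ju

The pattern: sort the characters into alphabetical order, then keep one character in every 3, starting at position 3 (positions 3rd, 6th, 9th, ...).
Starting from "jcpuwvjh": after the first operation, "chjjpuvw"; after the second, "ju".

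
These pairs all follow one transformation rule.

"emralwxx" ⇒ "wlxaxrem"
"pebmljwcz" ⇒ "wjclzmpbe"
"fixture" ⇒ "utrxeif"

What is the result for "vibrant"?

arnbtiv

The transformation: move the last 3 characters to the front (rotate right by 3), then take characters alternately from the front and the back (1st, last, 2nd, 2nd-last, ...).
"vibrant" → "antvibr" → "arnbtiv".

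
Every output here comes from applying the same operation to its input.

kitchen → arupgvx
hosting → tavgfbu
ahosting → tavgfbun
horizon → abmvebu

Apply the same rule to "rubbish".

ufvoohe

Rule — reverse the string, then shift every letter 13 places forward in the alphabet (wrapping around) — i.e. ROT13.
Applying both steps to "rubbish": "hsibbur", then "ufvoohe".
(Check on "hosting": → "gnitsoh" → "tavgfbu" ✓)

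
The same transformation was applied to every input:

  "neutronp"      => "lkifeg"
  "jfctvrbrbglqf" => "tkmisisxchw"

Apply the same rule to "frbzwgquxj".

The rule is to delete the first 2 characters, then shift every letter 9 places backward in the alphabet (wrapping around).
Working it through for "frbzwgquxj": intermediate "bzwgquxj", final "sqnxhloa".

sqnxhloa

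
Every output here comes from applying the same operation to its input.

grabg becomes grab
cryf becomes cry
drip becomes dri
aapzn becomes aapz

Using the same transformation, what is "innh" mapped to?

In each case the input is transformed by: delete the last character.
Doing the same to "innh": "inn".

inn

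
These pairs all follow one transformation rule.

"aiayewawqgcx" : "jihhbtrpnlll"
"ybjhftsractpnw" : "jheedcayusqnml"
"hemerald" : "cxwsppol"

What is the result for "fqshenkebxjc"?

idbyvusqppnm

Rule — sort the characters into reverse alphabetical order, then shift every letter 11 places forward in the alphabet (wrapping around).
"fqshenkebxjc" → "xsqnkjhfeecb" → "idbyvusqppnm".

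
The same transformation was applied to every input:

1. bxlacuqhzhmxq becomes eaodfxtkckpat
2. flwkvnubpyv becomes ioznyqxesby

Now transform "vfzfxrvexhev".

In each case the input is transformed by: shift every letter 3 places forward in the alphabet (wrapping around).
On "vfzfxrvexhev" that produces "yiciauyhakhy".

yiciauyhakhy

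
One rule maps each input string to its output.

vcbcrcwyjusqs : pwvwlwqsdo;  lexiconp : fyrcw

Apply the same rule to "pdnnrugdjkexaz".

jxhhloaxdey

Rule — delete the last 3 characters, then shift every letter 6 places backward in the alphabet (wrapping around).
Applying both steps to "pdnnrugdjkexaz": "pdnnrugdjke", then "jxhhloaxdey".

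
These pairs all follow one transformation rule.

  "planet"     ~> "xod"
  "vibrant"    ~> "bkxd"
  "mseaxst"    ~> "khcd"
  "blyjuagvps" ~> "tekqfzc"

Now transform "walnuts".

The rule is to shift every letter 10 places forward in the alphabet (wrapping around), then delete the first 3 characters.
Applying both steps to "walnuts": "gkvxedc", then "xedc".

xedc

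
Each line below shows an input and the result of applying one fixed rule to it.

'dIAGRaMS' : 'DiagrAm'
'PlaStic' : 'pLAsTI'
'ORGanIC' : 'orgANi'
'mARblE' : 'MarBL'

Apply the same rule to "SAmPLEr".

saMple

Rule — flip the case of every letter, then delete the last character.
Starting from "SAmPLEr": after the first operation, "saMpleR"; after the second, "saMple".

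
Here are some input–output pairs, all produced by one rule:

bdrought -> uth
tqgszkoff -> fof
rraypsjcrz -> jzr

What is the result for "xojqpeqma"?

Rule — swap each adjacent pair of characters (1↔2, 3↔4, ...), then keep only the last 3 characters.
"xojqpeqma" → "oxqjepmqa" → "mqa".
(Check on "bdrought": → "dborguth" → "uth" ✓)

mqa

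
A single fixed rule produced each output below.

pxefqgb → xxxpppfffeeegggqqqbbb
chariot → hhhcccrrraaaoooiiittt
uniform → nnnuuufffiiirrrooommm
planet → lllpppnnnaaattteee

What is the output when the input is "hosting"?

The transformation: swap each adjacent pair of characters (1↔2, 3↔4, ...), then repeat every character 3 times.
For "hosting", step one produces "ohtsnig"; step two turns that into "ooohhhtttsssnnniiiggg".

ooohhhtttsssnnniiiggg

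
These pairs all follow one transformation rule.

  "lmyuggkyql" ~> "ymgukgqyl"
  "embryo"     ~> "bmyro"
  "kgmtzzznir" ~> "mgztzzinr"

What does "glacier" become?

The pattern: delete the first character, then swap each adjacent pair of characters (1↔2, 3↔4, ...).
For "glacier", step one produces "lacier"; step two turns that into "alicre".
(Check on "lmyuggkyql": → "myuggkyql" → "ymgukgqyl" ✓)

alicre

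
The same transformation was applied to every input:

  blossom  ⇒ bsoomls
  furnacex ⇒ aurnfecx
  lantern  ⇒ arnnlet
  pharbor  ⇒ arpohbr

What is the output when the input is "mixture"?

What's happening: sort the characters into reverse alphabetical order, then swap the first and last characters.
Working it through for "mixture": intermediate "xutrmie", final "eutrmix".

eutrmix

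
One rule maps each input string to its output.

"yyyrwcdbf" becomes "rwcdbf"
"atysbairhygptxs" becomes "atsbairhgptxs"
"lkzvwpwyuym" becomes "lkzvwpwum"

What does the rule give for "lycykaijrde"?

Looking at the pairs, the operation is to remove every "y".
Doing the same to "lycykaijrde": "lckaijrde".

lckaijrde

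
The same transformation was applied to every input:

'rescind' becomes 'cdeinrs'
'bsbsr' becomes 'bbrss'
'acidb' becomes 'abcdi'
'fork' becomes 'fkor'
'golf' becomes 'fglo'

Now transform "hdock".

cdhko

The rule is to sort the characters into alphabetical order.
"hdock" → "cdhko".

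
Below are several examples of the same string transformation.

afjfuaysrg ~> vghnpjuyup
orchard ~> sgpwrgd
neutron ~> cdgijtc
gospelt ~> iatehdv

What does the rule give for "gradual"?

apjspgv

The transformation: reverse the string, then shift every letter 11 places backward in the alphabet (wrapping around).
For "gradual" the result is "apjspgv".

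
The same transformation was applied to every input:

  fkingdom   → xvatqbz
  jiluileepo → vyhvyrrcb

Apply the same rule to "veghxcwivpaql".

In each case the input is transformed by: delete the first character, then shift every letter 13 places forward in the alphabet (wrapping around) — i.e. ROT13.
Working it through for "veghxcwivpaql": intermediate "eghxcwivpaql", final "rtukpjvicndy".

rtukpjvicndy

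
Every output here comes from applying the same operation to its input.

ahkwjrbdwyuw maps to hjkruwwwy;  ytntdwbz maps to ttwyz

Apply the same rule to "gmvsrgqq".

qqrsv

In each case the input is transformed by: sort the characters into alphabetical order, then delete the first 3 characters.
On "gmvsrgqq": the first step gives "ggmqqrsv", and the second then gives "qqrsv".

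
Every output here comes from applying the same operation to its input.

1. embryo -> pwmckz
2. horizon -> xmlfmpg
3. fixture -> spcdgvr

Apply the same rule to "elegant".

What's happening: move the last 3 characters to the front (rotate right by 3), then shift every letter 2 places backward in the alphabet (wrapping around).
Applying both steps to "elegant": "anteleg", then "ylrcjce".
(Check on "fixture": → "urefixt" → "spcdgvr" ✓)

ylrcjce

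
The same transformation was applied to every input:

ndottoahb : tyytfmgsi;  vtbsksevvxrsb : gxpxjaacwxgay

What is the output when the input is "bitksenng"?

ypxjsslgn

In each case the input is transformed by: move the first 2 characters to the end (rotate left by 2), then shift every letter 5 places forward in the alphabet (wrapping around).
On "bitksenng": the first step gives "tksenngbi", and the second then gives "ypxjsslgn".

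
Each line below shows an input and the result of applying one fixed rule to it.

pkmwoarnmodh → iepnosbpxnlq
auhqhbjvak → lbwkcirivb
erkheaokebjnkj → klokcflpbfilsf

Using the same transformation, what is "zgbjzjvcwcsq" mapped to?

Each output is the input with this applied: reverse the string, then shift every letter 1 place forward in the alphabet (wrapping around).
Applying that to "zgbjzjvcwcsq" gives "rtdxdwkakcha".

rtdxdwkakcha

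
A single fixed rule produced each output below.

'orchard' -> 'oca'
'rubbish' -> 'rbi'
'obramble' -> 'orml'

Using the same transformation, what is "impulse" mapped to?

Rule — swap each adjacent pair of characters (1↔2, 3↔4, ...), then keep every other character starting from the second (positions 2nd, 4th, 6th, ...).
Starting from "impulse": after the first operation, "miupsle"; after the second, "ipl".
(Check on "rubbish": → "urbbsih" → "rbi" ✓)

ipl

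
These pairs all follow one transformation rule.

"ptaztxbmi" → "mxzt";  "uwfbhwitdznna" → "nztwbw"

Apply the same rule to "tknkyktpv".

pkkk

Rule — keep every other character starting from the second (positions 2nd, 4th, 6th, ...), then reverse the string.
Working it through for "tknkyktpv": intermediate "kkkp", final "pkkk".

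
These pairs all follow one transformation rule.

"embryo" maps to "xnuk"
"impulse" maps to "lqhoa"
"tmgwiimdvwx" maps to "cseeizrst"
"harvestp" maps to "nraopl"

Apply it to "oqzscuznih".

The rule is to delete the first 2 characters, then shift every letter 4 places backward in the alphabet (wrapping around).
On "oqzscuznih" that produces "voyqvjed".

voyqvjed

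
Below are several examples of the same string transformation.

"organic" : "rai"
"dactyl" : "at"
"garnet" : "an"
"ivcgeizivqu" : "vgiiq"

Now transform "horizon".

In each case the input is transformed by: delete the last character, then keep every other character starting from the second (positions 2nd, 4th, 6th, ...).
For "horizon" the result is "oio".
(Check on "organic": → "organi" → "rai" ✓)

oio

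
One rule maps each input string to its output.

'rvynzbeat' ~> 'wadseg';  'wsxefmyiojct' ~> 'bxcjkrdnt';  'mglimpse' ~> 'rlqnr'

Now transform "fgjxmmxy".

Looking at the pairs, the operation is to delete the last 3 characters, then shift every letter 5 places forward in the alphabet (wrapping around).
"fgjxmmxy" → "klocr".

klocr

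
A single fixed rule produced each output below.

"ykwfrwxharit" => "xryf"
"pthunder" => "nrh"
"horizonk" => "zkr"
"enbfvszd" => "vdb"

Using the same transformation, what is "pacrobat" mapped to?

otc

Rule — swap the front and back halves of the string, then keep one character in every 3, starting at position 1 (positions 1st, 4th, 7th, ...).
"pacrobat" → "obatpacr" → "otc".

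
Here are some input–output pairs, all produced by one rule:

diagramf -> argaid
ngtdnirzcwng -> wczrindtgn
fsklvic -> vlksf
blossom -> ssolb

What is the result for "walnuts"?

unlaw

Each output is the input with this applied: reverse the string, then delete the first 2 characters.
Applying both steps to "walnuts": "stunlaw", then "unlaw".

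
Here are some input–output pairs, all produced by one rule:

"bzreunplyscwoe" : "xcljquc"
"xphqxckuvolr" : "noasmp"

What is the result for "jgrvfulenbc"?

etscz

In each case the input is transformed by: keep every other character starting from the second (positions 2nd, 4th, 6th, ...), then shift every letter 2 places backward in the alphabet (wrapping around).
On "jgrvfulenbc": the first step gives "gvueb", and the second then gives "etscz".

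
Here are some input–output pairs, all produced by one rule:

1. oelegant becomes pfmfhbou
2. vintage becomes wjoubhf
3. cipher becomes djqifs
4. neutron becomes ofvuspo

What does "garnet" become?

hbsofu

Looking at the pairs, the operation is to shift every letter 1 place forward in the alphabet (wrapping around).
Doing the same to "garnet": "hbsofu".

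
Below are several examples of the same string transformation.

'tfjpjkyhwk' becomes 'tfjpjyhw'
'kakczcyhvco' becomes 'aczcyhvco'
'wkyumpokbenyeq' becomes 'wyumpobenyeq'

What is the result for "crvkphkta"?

What's happening: remove every "k".
So "crvkphkta" becomes "crvphta".

crvphta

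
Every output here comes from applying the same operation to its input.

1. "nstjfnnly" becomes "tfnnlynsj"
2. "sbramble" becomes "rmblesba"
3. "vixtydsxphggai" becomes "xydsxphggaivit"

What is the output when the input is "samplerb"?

mlerbsap

The rule is to move the first 3 characters to the end (rotate left by 3), then swap the first and last characters.
"samplerb" → "plerbsam" → "mlerbsap".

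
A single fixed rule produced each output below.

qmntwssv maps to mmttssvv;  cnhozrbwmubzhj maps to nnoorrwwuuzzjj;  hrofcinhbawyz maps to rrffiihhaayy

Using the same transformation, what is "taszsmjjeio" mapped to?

The rule is to keep every other character starting from the second (positions 2nd, 4th, 6th, ...), then double every character.
For "taszsmjjeio", step one produces "azmji"; step two turns that into "aazzmmjjii".

aazzmmjjii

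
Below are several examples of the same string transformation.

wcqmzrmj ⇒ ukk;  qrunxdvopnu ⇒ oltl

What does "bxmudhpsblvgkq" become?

Looking at the pairs, the operation is to keep one character in every 3, starting at position 1 (positions 1st, 4th, 7th, ...), then shift every letter 2 places backward in the alphabet (wrapping around).
For "bxmudhpsblvgkq", step one produces "buplk"; step two turns that into "zsnji".
(Check on "wcqmzrmj": → "wmm" → "ukk" ✓)

zsnji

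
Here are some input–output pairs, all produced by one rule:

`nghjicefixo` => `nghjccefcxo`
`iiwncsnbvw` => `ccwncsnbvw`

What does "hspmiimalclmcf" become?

hspmccmalclmcf

Rule — replace every "i" with "c".
Doing the same to "hspmiimalclmcf": "hspmccmalclmcf".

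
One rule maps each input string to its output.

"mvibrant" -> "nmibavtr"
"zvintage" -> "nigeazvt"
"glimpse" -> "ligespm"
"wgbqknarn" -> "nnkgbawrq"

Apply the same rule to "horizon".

Rule — sort the characters into reverse alphabetical order, then move the first 3 characters to the end (rotate left by 3).
Doing the same to "horizon": "onihzro".

onihzro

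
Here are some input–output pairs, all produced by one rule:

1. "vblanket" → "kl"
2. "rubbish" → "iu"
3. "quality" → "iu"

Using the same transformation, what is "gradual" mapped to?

ur

The pattern: reverse the string, then keep one character in every 3, starting at position 3 (positions 3rd, 6th, 9th, ...).
Working it through for "gradual": intermediate "laudarg", final "ur".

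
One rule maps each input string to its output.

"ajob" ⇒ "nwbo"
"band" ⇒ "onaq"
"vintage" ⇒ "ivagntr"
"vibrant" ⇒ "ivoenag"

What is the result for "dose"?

Each output is the input with this applied: shift every letter 13 places forward in the alphabet (wrapping around) — i.e. ROT13.
So "dose" becomes "qbfr".

qbfr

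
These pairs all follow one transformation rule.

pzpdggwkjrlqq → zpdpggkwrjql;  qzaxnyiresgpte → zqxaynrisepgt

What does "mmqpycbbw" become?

mmpqcybb

In each case the input is transformed by: delete the last character, then swap each adjacent pair of characters (1↔2, 3↔4, ...).
"mmqpycbbw" → "mmqpycbb" → "mmpqcybb".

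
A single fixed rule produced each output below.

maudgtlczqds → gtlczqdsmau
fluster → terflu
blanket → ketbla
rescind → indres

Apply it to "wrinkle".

klewri

The rule is to move the first 3 characters to the end (rotate left by 3), then delete the first character.
On "wrinkle": the first step gives "nklewri", and the second then gives "klewri".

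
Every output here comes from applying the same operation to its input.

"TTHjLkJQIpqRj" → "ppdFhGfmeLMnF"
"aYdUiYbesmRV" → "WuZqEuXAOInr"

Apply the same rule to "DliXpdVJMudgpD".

zHEtLZrfiQZCLz

Looking at the pairs, the operation is to shift every letter 4 places backward in the alphabet (wrapping around), then flip the case of every letter.
Working it through for "DliXpdVJMudgpD": intermediate "ZheTlzRFIqzclZ", final "zHEtLZrfiQZCLz".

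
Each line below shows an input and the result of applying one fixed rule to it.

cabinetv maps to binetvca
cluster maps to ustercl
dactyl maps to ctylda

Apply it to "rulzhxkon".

In each case the input is transformed by: move the first 2 characters to the end (rotate left by 2).
So "rulzhxkon" becomes "lzhxkonru".

lzhxkonru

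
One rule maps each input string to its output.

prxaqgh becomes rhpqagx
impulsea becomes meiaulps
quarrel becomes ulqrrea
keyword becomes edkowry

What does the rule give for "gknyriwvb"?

Rule — swap each adjacent pair of characters (1↔2, 3↔4, ...), then take characters alternately from the front and the back (1st, last, 2nd, 2nd-last, ...).
Applying both steps to "gknyriwvb": "kgynirvwb", then "kbgwyvnri".

kbgwyvnri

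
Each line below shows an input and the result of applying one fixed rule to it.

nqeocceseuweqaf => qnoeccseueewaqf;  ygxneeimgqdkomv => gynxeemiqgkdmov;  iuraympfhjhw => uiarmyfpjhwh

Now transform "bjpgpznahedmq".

In each case the input is transformed by: swap each adjacent pair of characters (1↔2, 3↔4, ...).
So "bjpgpznahedmq" becomes "jbgpzpanehmdq".

jbgpzpanehmdq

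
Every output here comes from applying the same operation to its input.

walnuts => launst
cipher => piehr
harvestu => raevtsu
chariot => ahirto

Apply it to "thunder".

Each output is the input with this applied: delete the first character, then swap each adjacent pair of characters (1↔2, 3↔4, ...).
Applying that to "thunder" gives "uhdnre".

uhdnre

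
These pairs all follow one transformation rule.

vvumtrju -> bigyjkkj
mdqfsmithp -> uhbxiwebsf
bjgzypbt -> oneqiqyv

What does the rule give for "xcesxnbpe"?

hmcqetmrt

The transformation: move the first 3 characters to the end (rotate left by 3), then shift every letter 11 places backward in the alphabet (wrapping around).
Starting from "xcesxnbpe": after the first operation, "sxnbpexce"; after the second, "hmcqetmrt".
(Check on "mdqfsmithp": → "fsmithpmdq" → "uhbxiwebsf" ✓)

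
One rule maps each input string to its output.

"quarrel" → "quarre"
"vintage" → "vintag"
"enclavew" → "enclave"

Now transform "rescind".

rescin

Looking at the pairs, the operation is to delete the last character.
Applying that to "rescind" gives "rescin".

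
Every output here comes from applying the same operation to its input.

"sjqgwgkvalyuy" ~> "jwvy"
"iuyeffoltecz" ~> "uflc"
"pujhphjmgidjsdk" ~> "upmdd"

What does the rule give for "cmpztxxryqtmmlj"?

In each case the input is transformed by: keep one character in every 3, starting at position 2 (positions 2nd, 5th, 8th, ...).
On "cmpztxxryqtmmlj" that produces "mtrtl".

mtrtl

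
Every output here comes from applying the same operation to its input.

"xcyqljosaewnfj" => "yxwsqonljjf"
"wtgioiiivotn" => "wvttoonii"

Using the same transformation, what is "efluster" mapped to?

utsrl

Rule — sort the characters into reverse alphabetical order, then delete the last 3 characters.
Starting from "efluster": after the first operation, "utsrlfee"; after the second, "utsrl".
(Check on "wtgioiiivotn": → "wvttooniiiig" → "wvttoonii" ✓)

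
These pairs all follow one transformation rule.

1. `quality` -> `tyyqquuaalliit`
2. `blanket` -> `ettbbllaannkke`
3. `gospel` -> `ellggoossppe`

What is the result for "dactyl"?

Looking at the pairs, the operation is to double every character, then move the last 3 characters to the front (rotate right by 3).
Starting from "dactyl": after the first operation, "ddaaccttyyll"; after the second, "yllddaacctty".

yllddaacctty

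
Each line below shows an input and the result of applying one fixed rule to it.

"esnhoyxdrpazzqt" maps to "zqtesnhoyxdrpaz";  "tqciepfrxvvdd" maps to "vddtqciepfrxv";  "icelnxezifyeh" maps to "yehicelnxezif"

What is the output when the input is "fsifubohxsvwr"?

vwrfsifubohxs

Looking at the pairs, the operation is to move the last 3 characters to the front (rotate right by 3).
On "fsifubohxsvwr" that produces "vwrfsifubohxs".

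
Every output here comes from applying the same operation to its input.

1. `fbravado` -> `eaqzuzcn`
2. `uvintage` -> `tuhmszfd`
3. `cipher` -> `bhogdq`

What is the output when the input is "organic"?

Each output is the input with this applied: shift every letter 1 place backward in the alphabet (wrapping around).
Applying that to "organic" gives "nqfzmhb".

nqfzmhb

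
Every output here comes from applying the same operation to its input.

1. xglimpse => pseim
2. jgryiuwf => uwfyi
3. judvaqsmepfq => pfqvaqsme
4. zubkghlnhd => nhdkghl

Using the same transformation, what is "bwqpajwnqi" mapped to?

Rule — delete the first 3 characters, then move the last 3 characters to the front (rotate right by 3).
On "bwqpajwnqi": the first step gives "pajwnqi", and the second then gives "nqipajw".

nqipajw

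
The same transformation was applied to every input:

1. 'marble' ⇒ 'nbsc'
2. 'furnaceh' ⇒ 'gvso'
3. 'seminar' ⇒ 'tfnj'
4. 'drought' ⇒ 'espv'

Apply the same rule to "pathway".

qbui

The pattern: shift every letter 1 place forward in the alphabet (wrapping around), then keep only the first 4 characters.
Applying both steps to "pathway": "qbuixbz", then "qbui".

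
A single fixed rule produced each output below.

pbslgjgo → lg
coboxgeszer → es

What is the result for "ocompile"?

Looking at the pairs, the operation is to delete the last 3 characters, then keep only the last 2 characters.
On "ocompile": the first step gives "ocomp", and the second then gives "mp".

mp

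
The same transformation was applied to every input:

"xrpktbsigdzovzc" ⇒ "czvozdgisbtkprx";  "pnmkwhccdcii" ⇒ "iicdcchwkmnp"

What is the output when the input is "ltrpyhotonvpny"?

The rule is to reverse the string.
So "ltrpyhotonvpny" becomes "ynpvnotohyprtl".

ynpvnotohyprtl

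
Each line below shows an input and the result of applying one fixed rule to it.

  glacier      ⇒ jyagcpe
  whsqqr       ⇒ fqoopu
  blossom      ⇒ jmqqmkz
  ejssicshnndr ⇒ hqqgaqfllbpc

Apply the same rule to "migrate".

Looking at the pairs, the operation is to shift every letter 2 places backward in the alphabet (wrapping around), then move the first character to the end.
Applying both steps to "migrate": "kgepyrc", then "gepyrck".

gepyrck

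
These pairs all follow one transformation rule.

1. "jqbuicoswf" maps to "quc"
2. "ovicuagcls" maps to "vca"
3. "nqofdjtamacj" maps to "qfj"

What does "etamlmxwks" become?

tmm

Looking at the pairs, the operation is to keep every other character starting from the second (positions 2nd, 4th, 6th, ...), then keep only the first 3 characters.
Working it through for "etamlmxwks": intermediate "tmmws", final "tmm".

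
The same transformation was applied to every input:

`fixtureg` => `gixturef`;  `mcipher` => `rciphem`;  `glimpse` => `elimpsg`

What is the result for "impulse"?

What's happening: swap the first and last characters.
For "impulse" the result is "empulsi".

empulsi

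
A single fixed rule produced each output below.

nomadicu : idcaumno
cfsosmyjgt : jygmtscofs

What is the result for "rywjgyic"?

ygijcwry

Rule — move the last 3 characters to the front (rotate right by 3), then take characters alternately from the front and the back (1st, last, 2nd, 2nd-last, ...).
Starting from "rywjgyic": after the first operation, "yicrywjg"; after the second, "ygijcwry".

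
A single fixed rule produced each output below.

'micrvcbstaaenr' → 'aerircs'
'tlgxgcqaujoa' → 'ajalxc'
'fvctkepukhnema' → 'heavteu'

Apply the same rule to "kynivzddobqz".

Looking at the pairs, the operation is to keep every other character starting from the second (positions 2nd, 4th, 6th, ...), then move the last 3 characters to the front (rotate right by 3).
Working it through for "kynivzddobqz": intermediate "yizdbz", final "dbzyiz".
(Check on "tlgxgcqaujoa": → "lxcaja" → "ajalxc" ✓)

dbzyiz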